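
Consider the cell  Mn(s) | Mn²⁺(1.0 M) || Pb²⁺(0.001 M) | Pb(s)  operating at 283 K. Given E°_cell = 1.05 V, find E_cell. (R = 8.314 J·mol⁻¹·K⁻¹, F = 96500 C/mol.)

0.966 V

Balancing electrons gives n = 2; the reaction quotient is Q = [Mn²⁺]/[Pb²⁺] = 1000.
E = E° − (RT/nF) ln Q = 1.05 − (8.314×283)/(2×96500) × (6.908) = 1.050 − 0.084 = 0.966 V.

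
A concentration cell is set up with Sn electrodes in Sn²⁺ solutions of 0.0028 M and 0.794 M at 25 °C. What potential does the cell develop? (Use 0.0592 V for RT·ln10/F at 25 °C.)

Both half-cells are Sn²⁺/Sn, so E°_cell = 0. The concentrated side is the cathode; the cell reaction moves Sn²⁺ from high to low concentration with n = 2.
Q = [Sn²⁺]_dilute/[Sn²⁺]_conc = 0.0028/0.794 = 0.00353.
E = 0 − (0.0592/2) log Q = −(0.0592/2)(-2.453) = 0.0726 V.

0.073 V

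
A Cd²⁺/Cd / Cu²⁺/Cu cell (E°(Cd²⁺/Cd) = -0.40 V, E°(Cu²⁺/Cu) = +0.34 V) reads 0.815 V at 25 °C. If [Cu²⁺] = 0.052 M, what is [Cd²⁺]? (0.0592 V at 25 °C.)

From the Nernst equation, log Q = n(E° − E)/0.0592 = 2(0.74 − 0.815)/0.0592 = -2.534, so Q = 0.00293.
With Q = [Cd²⁺]/[Cu²⁺] and the known concentrations, [Cd²⁺] in the numerator gives [Cd²⁺] = 1.5 × 10^-4 M.

1.5 × 10^-4 M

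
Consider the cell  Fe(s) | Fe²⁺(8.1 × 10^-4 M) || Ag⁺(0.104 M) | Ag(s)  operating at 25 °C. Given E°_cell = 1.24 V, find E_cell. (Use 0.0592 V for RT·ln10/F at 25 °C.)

Balancing electrons gives n = 2; the reaction quotient is Q = [Fe²⁺]/[Ag⁺]^2 = 0.0749.
At 25 °C, E = E° − (0.0592/n) log Q = 1.24 − (0.0592/2)(-1.126) = 1.240 + 0.033 = 1.273 V.

1.27 V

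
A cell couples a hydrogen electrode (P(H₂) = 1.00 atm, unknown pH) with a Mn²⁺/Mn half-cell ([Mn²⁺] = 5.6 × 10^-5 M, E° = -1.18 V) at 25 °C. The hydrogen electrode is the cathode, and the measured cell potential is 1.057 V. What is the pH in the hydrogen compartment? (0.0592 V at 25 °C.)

pH = 4.20

E°_cell = 1.18 V and n = 2.
log Q = n(E° − E)/0.0592 = 2×(1.18 − 1.057)/0.0592 = 4.155.
With Q = [Mn²⁺]·P(H₂) / [H⁺]^2, solving for [H⁺] gives log[H⁺] = -4.204, so pH = 4.20.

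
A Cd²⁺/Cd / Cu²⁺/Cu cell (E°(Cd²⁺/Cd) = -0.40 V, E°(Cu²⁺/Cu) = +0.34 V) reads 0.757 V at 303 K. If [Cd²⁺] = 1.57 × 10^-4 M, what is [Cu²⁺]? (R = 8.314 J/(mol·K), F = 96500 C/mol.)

From the Nernst equation, ln Q = nF(E° − E)/RT = 2×96500×(0.74 − 0.757)/(8.314×303) = -1.302, so Q = 0.272.
With Q = [Cd²⁺]/[Cu²⁺] and the known concentrations, [Cu²⁺] in the denominator gives [Cu²⁺] = 5.8 × 10^-4 M.

5.8 × 10^-4 M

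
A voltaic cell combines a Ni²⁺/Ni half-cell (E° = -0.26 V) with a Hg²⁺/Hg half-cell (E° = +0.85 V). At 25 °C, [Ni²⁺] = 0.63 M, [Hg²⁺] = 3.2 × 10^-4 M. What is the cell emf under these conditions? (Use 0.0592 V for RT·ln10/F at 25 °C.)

1.01 V

The Hg²⁺/Hg couple has the higher reduction potential and acts as the cathode, so E°_cell = +0.85 − (-0.26) = 1.11 V.
Balancing electrons gives n = 2; the reaction quotient is Q = [Ni²⁺]/[Hg²⁺] = 1970.
At 25 °C, E = E° − (0.0592/n) log Q = 1.11 − (0.0592/2)(3.294) = 1.110 − 0.098 = 1.012 V.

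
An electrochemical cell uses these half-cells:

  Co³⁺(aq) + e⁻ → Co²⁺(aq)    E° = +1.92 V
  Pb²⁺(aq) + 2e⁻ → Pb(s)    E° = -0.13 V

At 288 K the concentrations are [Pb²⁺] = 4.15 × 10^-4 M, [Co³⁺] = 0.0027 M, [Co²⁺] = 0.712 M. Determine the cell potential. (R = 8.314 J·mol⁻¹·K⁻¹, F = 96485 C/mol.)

The Co³⁺/Co²⁺ couple has the higher reduction potential and acts as the cathode, so E°_cell = +1.92 − (-0.13) = 2.05 V.
Balancing electrons gives n = 2; the reaction quotient is Q = [Pb²⁺]·[Co²⁺]^2/[Co³⁺]^2 = 28.9.
E = E° − (RT/nF) ln Q = 2.05 − (8.314×288)/(2×96485) × (3.362) = 2.050 − 0.042 = 2.008 V.

2.01 V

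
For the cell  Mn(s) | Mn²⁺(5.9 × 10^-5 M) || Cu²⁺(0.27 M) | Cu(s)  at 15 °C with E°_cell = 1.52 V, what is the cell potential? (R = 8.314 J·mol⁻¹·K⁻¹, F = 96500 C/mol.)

1.62 V

Balancing electrons gives n = 2; the reaction quotient is Q = [Mn²⁺]/[Cu²⁺] = 2.19 × 10^-4.
E = E° − (RT/nF) ln Q = 1.52 − (8.314×288)/(2×96500) × (-8.429) = 1.520 + 0.105 = 1.625 V.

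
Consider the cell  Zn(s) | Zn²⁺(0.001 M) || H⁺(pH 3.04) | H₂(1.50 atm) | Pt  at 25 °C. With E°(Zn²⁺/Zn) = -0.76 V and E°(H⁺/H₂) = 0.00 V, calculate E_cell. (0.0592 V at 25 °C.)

The hydrogen couple is the cathode, so E°_cell = 0.76 V; n = 2.
[H⁺] = 10^(−3.04) = 9.1 × 10^-4 M, and Q = [Zn²⁺]·P(H₂) / [H⁺]^2 = 1800.
E = E° − (0.0592/2) log Q = 0.76 − (0.0592/2)(3.256) = 0.664 V.

0.66 V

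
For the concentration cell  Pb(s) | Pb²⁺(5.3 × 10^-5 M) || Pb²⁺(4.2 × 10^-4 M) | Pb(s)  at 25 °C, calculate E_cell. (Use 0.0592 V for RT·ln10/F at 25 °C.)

Both half-cells are Pb²⁺/Pb, so E°_cell = 0. The concentrated side is the cathode; the cell reaction moves Pb²⁺ from high to low concentration with n = 2.
Q = [Pb²⁺]_dilute/[Pb²⁺]_conc = 5.3 × 10^-5/4.2 × 10^-4 = 0.126.
E = 0 − (0.0592/2) log Q = −(0.0592/2)(-0.899) = 0.0266 V.

0.027 V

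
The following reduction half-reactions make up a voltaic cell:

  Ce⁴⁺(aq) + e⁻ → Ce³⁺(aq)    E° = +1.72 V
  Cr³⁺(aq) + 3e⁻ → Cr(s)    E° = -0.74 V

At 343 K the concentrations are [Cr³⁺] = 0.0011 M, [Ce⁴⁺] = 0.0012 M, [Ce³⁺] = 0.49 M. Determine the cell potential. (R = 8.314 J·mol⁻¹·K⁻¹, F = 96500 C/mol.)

2.35 V

The Ce⁴⁺/Ce³⁺ couple has the higher reduction potential and acts as the cathode, so E°_cell = +1.72 − (-0.74) = 2.46 V.
Balancing electrons gives n = 3; the reaction quotient is Q = [Cr³⁺]·[Ce³⁺]^3/[Ce⁴⁺]^3 = 7.49 × 10^4.
E = E° − (RT/nF) ln Q = 2.46 − (8.314×343)/(3×96500) × (11.224) = 2.460 − 0.111 = 2.349 V.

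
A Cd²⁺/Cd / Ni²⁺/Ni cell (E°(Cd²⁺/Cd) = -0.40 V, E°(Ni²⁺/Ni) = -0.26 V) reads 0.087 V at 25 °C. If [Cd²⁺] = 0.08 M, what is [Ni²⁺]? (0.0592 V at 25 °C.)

0.0013 M

From the Nernst equation, log Q = n(E° − E)/0.0592 = 2(0.14 − 0.087)/0.0592 = 1.791, so Q = 61.7.
With Q = [Cd²⁺]/[Ni²⁺] and the known concentrations, [Ni²⁺] in the denominator gives [Ni²⁺] = 0.0013 M.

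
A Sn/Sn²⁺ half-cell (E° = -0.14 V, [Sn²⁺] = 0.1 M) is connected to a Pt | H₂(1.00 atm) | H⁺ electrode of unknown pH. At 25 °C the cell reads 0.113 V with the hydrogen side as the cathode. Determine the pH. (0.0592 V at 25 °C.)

pH = 0.96

E°_cell = 0.14 V and n = 2.
log Q = n(E° − E)/0.0592 = 2×(0.14 − 0.113)/0.0592 = 0.912.
With Q = [Sn²⁺]·P(H₂) / [H⁺]^2, solving for [H⁺] gives log[H⁺] = -0.956, so pH = 0.96.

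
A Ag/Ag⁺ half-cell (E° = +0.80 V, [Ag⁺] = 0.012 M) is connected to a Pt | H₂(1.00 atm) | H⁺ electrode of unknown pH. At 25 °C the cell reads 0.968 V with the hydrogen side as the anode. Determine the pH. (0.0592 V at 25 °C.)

E°_cell = 0.80 V and n = 2.
log Q = n(E° − E)/0.0592 = 2×(0.80 − 0.968)/0.0592 = -5.676.
With Q = [H⁺]^2 / ([Ag⁺]^2·P(H₂)), solving for [H⁺] gives log[H⁺] = -4.759, so pH = 4.76.

pH = 4.76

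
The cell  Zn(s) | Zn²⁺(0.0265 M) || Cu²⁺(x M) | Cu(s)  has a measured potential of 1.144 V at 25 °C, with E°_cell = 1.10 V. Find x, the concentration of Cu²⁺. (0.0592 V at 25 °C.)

0.81 M

From the Nernst equation, log Q = n(E° − E)/0.0592 = 2(1.10 − 1.144)/0.0592 = -1.486, so Q = 0.0326.
With Q = [Zn²⁺]/[Cu²⁺] and the known concentrations, [Cu²⁺] in the denominator gives [Cu²⁺] = 0.81 M.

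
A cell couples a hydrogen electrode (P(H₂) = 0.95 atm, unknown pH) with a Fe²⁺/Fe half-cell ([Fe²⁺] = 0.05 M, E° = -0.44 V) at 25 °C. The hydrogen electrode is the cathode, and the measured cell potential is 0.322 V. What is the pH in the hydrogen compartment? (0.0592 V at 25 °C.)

E°_cell = 0.44 V and n = 2.
log Q = n(E° − E)/0.0592 = 2×(0.44 − 0.322)/0.0592 = 3.986.
With Q = [Fe²⁺]·P(H₂) / [H⁺]^2, solving for [H⁺] gives log[H⁺] = -2.655, so pH = 2.65.

pH = 2.65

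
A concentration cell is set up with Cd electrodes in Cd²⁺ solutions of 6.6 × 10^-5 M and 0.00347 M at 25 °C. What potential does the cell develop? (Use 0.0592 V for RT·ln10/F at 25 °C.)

0.051 V

Both half-cells are Cd²⁺/Cd, so E°_cell = 0. The concentrated side is the cathode; the cell reaction moves Cd²⁺ from high to low concentration with n = 2.
Q = [Cd²⁺]_dilute/[Cd²⁺]_conc = 6.6 × 10^-5/0.00347 = 0.0190.
E = 0 − (0.0592/2) log Q = −(0.0592/2)(-1.721) = 0.0509 V.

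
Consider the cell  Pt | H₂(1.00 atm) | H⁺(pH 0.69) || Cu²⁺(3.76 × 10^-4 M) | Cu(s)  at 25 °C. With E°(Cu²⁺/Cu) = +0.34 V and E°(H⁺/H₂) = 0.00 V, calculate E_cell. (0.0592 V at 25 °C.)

The Cu²⁺/Cu couple is the cathode, so E°_cell = 0.34 V; n = 2.
[H⁺] = 10^(−0.69) = 0.20 M, and Q = [H⁺]^2 / ([Cu²⁺]·P(H₂)) = 111.
E = E° − (0.0592/2) log Q = 0.34 − (0.0592/2)(2.045) = 0.279 V.

0.28 V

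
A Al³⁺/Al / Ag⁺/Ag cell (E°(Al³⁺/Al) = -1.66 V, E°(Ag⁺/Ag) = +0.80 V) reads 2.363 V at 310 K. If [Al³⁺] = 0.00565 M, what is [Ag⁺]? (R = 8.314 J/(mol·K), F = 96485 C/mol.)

0.0047 M

From the Nernst equation, ln Q = nF(E° − E)/RT = 3×96485×(2.46 − 2.363)/(8.314×310) = 10.894, so Q = 5.38 × 10^4.
With Q = [Al³⁺]/[Ag⁺]^3 and the known concentrations, [Ag⁺]^3 in the denominator gives [Ag⁺] = 0.0047 M.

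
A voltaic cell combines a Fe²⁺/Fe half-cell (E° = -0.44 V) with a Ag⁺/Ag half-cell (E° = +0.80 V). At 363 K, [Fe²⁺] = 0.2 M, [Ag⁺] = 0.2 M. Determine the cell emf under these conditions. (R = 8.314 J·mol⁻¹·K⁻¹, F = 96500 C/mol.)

1.21 V

The Ag⁺/Ag couple has the higher reduction potential and acts as the cathode, so E°_cell = +0.80 − (-0.44) = 1.24 V.
Balancing electrons gives n = 2; the reaction quotient is Q = [Fe²⁺]/[Ag⁺]^2 = 5.00.
E = E° − (RT/nF) ln Q = 1.24 − (8.314×363)/(2×96500) × (1.609) = 1.240 − 0.025 = 1.215 V.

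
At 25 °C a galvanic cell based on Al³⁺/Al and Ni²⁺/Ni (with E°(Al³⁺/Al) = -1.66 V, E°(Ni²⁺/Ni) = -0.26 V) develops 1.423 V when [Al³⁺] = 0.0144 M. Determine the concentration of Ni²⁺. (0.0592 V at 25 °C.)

From the Nernst equation, log Q = n(E° − E)/0.0592 = 6(1.40 − 1.423)/0.0592 = -2.331, so Q = 0.00467.
With Q = [Al³⁺]^2/[Ni²⁺]^3 and the known concentrations, [Ni²⁺]^3 in the denominator gives [Ni²⁺] = 0.35 M.

0.35 M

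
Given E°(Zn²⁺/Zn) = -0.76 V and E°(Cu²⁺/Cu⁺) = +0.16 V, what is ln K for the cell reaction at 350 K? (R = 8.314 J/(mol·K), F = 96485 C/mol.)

ln K = 61.0

E°_cell = +0.16 − (-0.76) = 0.92 V, with n = 2 electrons transferred.
At equilibrium E = 0, so the Nernst equation gives ln K = nFE°/RT = (2)(96485)(0.92)/((8.314)(350)) = 61.01.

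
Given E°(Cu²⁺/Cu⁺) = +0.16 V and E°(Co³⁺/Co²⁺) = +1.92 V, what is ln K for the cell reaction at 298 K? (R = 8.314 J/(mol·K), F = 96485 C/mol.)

E°_cell = +1.92 − (+0.16) = 1.76 V, with n = 1 electron transferred.
At equilibrium E = 0, so the Nernst equation gives ln K = nFE°/RT = (1)(96485)(1.76)/((8.314)(298)) = 68.54.

ln K = 68.5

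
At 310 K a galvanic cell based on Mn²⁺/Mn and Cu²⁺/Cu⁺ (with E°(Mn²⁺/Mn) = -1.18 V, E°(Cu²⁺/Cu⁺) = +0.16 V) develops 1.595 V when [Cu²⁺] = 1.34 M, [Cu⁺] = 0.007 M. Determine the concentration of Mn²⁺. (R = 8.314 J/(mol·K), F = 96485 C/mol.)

1.9 × 10^-4 M

From the Nernst equation, ln Q = nF(E° − E)/RT = 2×96485×(1.34 − 1.595)/(8.314×310) = -19.092, so Q = 5.11 × 10^-9.
With Q = [Mn²⁺]·[Cu⁺]^2/[Cu²⁺]^2 and the known concentrations, [Mn²⁺] in the numerator gives [Mn²⁺] = 1.9 × 10^-4 M.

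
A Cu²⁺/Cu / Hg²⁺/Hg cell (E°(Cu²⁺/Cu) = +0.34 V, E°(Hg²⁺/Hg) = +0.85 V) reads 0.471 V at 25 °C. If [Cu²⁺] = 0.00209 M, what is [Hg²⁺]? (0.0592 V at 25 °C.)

From the Nernst equation, log Q = n(E° − E)/0.0592 = 2(0.51 − 0.471)/0.0592 = 1.318, so Q = 20.8.
With Q = [Cu²⁺]/[Hg²⁺] and the known concentrations, [Hg²⁺] in the denominator gives [Hg²⁺] = 1 × 10^-4 M.

1 × 10^-4 M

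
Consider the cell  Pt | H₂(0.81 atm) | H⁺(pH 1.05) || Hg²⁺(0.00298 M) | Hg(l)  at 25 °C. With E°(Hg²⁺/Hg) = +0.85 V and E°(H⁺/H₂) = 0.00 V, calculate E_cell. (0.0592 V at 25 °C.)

The Hg²⁺/Hg couple is the cathode, so E°_cell = 0.85 V; n = 2.
[H⁺] = 10^(−1.05) = 0.089 M, and Q = [H⁺]^2 / ([Hg²⁺]·P(H₂)) = 3.29.
E = E° − (0.0592/2) log Q = 0.85 − (0.0592/2)(0.517) = 0.835 V.

0.83 V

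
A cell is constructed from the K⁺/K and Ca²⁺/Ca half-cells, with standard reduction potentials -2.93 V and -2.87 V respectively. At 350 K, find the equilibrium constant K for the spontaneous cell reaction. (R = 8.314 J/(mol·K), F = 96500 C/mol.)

E°_cell = -2.87 − (-2.93) = 0.06 V, with n = 2 electrons transferred.
At equilibrium E = 0, so the Nernst equation gives ln K = nFE°/RT = (2)(96500)(0.06)/((8.314)(350)) = 3.98.
K = e^3.98 = 53.

53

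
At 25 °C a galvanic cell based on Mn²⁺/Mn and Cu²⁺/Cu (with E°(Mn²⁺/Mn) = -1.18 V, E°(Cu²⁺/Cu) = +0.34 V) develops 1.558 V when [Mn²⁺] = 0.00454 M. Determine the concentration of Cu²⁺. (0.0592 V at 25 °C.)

From the Nernst equation, log Q = n(E° − E)/0.0592 = 2(1.52 − 1.558)/0.0592 = -1.284, so Q = 0.0520.
With Q = [Mn²⁺]/[Cu²⁺] and the known concentrations, [Cu²⁺] in the denominator gives [Cu²⁺] = 0.087 M.

0.087 M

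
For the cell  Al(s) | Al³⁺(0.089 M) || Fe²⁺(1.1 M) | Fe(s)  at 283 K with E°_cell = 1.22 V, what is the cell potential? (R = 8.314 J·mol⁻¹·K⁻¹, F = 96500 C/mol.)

1.24 V

Balancing electrons gives n = 6; the reaction quotient is Q = [Al³⁺]^2/[Fe²⁺]^3 = 0.00595.
E = E° − (RT/nF) ln Q = 1.22 − (8.314×283)/(6×96500) × (-5.124) = 1.220 + 0.021 = 1.241 V.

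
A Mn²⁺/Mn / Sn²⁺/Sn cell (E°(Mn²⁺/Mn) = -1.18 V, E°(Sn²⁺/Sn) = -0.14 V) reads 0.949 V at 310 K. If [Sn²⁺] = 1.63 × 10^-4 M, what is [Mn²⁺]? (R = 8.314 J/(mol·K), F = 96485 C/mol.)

0.15 M

From the Nernst equation, ln Q = nF(E° − E)/RT = 2×96485×(1.04 − 0.949)/(8.314×310) = 6.813, so Q = 910.
With Q = [Mn²⁺]/[Sn²⁺] and the known concentrations, [Mn²⁺] in the numerator gives [Mn²⁺] = 0.15 M.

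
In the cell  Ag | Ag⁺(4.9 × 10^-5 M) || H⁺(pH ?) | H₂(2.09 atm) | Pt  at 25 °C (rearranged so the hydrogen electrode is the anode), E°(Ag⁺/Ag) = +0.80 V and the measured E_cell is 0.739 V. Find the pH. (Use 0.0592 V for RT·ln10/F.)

E°_cell = 0.80 V and n = 2.
log Q = n(E° − E)/0.0592 = 2×(0.80 − 0.739)/0.0592 = 2.061.
With Q = [H⁺]^2 / ([Ag⁺]^2·P(H₂)), solving for [H⁺] gives log[H⁺] = -3.119, so pH = 3.12.

pH = 3.12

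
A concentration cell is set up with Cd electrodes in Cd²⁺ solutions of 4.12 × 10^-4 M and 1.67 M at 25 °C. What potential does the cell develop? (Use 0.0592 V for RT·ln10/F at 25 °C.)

0.11 V

Both half-cells are Cd²⁺/Cd, so E°_cell = 0. The concentrated side is the cathode; the cell reaction moves Cd²⁺ from high to low concentration with n = 2.
Q = [Cd²⁺]_dilute/[Cd²⁺]_conc = 4.12 × 10^-4/1.67 = 2.47 × 10^-4.
E = 0 − (0.0592/2) log Q = −(0.0592/2)(-3.608) = 0.1068 V.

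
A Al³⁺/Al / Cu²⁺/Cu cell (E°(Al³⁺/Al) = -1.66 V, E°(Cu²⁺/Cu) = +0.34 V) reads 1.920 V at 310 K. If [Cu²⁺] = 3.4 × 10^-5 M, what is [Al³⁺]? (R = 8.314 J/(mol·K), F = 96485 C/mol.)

0.0016 M

From the Nernst equation, ln Q = nF(E° − E)/RT = 6×96485×(2.00 − 1.920)/(8.314×310) = 17.969, so Q = 6.37 × 10^7.
With Q = [Al³⁺]^2/[Cu²⁺]^3 and the known concentrations, [Al³⁺]^2 in the numerator gives [Al³⁺] = 0.0016 M.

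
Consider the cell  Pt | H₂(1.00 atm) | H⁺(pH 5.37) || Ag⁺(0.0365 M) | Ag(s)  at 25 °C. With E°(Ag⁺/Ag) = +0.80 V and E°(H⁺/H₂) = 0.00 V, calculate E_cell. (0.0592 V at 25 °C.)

The Ag⁺/Ag couple is the cathode, so E°_cell = 0.80 V; n = 2.
[H⁺] = 10^(−5.37) = 4.3 × 10^-6 M, and Q = [H⁺]^2 / ([Ag⁺]^2·P(H₂)) = 1.37 × 10^-8.
E = E° − (0.0592/2) log Q = 0.80 − (0.0592/2)(-7.865) = 1.033 V.

1.03 V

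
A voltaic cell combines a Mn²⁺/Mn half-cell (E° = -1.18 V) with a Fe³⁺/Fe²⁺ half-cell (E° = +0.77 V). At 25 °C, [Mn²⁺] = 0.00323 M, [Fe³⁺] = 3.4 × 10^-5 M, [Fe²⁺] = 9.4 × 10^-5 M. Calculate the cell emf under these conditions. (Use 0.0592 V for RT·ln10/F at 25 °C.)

2.00 V

The Fe³⁺/Fe²⁺ couple has the higher reduction potential and acts as the cathode, so E°_cell = +0.77 − (-1.18) = 1.95 V.
Balancing electrons gives n = 2; the reaction quotient is Q = [Mn²⁺]·[Fe²⁺]^2/[Fe³⁺]^2 = 0.0247.
At 25 °C, E = E° − (0.0592/n) log Q = 1.95 − (0.0592/2)(-1.607) = 1.950 + 0.048 = 1.998 V.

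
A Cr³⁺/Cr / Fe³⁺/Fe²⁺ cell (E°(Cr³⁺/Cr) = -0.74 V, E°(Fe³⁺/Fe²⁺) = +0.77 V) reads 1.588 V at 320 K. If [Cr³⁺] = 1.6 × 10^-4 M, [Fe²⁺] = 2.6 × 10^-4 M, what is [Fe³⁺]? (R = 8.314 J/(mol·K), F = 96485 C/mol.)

2.4 × 10^-4 M

From the Nernst equation, ln Q = nF(E° − E)/RT = 3×96485×(1.51 − 1.588)/(8.314×320) = -8.486, so Q = 2.06 × 10^-4.
With Q = [Cr³⁺]·[Fe²⁺]^3/[Fe³⁺]^3 and the known concentrations, [Fe³⁺]^3 in the denominator gives [Fe³⁺] = 2.4 × 10^-4 M.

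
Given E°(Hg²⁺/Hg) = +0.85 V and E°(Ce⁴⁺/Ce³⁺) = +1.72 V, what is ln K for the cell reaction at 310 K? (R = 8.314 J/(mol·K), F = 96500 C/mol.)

E°_cell = +1.72 − (+0.85) = 0.87 V, with n = 2 electrons transferred.
At equilibrium E = 0, so the Nernst equation gives ln K = nFE°/RT = (2)(96500)(0.87)/((8.314)(310)) = 65.15.

ln K = 65.1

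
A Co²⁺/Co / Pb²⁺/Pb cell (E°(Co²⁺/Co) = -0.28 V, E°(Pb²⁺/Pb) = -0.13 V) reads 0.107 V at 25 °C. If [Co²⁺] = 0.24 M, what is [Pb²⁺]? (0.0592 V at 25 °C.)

From the Nernst equation, log Q = n(E° − E)/0.0592 = 2(0.15 − 0.107)/0.0592 = 1.453, so Q = 28.4.
With Q = [Co²⁺]/[Pb²⁺] and the known concentrations, [Pb²⁺] in the denominator gives [Pb²⁺] = 0.0085 M.

0.0085 M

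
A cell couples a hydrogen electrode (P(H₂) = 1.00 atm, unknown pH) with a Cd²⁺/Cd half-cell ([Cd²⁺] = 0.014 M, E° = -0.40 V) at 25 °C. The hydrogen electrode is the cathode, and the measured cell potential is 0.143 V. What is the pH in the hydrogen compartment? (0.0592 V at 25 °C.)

pH = 5.27

E°_cell = 0.40 V and n = 2.
log Q = n(E° − E)/0.0592 = 2×(0.40 − 0.143)/0.0592 = 8.682.
With Q = [Cd²⁺]·P(H₂) / [H⁺]^2, solving for [H⁺] gives log[H⁺] = -5.268, so pH = 5.27.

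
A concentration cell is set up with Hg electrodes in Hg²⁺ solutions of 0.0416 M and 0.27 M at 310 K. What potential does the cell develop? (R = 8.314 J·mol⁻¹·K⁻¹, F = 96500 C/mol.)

0.025 V

Both half-cells are Hg²⁺/Hg, so E°_cell = 0. The concentrated side is the cathode; the cell reaction moves Hg²⁺ from high to low concentration with n = 2.
Q = [Hg²⁺]_dilute/[Hg²⁺]_conc = 0.0416/0.27 = 0.154.
E = 0 − (RT/nF) ln Q = −((8.314×310)/(2×96500))(-1.870) = 0.0250 V.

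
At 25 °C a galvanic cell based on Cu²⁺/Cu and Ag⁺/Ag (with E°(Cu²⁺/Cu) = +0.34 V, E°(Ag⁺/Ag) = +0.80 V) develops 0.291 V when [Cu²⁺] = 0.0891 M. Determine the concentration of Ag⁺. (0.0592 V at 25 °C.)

4.2 × 10^-4 M

From the Nernst equation, log Q = n(E° − E)/0.0592 = 2(0.46 − 0.291)/0.0592 = 5.709, so Q = 5.12 × 10^5.
With Q = [Cu²⁺]/[Ag⁺]^2 and the known concentrations, [Ag⁺]^2 in the denominator gives [Ag⁺] = 4.2 × 10^-4 M.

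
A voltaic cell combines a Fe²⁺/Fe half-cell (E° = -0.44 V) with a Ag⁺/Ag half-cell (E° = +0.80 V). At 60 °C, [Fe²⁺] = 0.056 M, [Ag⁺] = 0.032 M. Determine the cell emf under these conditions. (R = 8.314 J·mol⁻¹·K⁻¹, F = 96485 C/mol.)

The Ag⁺/Ag couple has the higher reduction potential and acts as the cathode, so E°_cell = +0.80 − (-0.44) = 1.24 V.
Balancing electrons gives n = 2; the reaction quotient is Q = [Fe²⁺]/[Ag⁺]^2 = 54.7.
E = E° − (RT/nF) ln Q = 1.24 − (8.314×333)/(2×96485) × (4.002) = 1.240 − 0.057 = 1.183 V.

1.18 V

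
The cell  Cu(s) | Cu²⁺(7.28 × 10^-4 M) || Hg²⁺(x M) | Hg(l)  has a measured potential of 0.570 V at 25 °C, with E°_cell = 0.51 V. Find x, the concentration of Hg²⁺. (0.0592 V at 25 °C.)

From the Nernst equation, log Q = n(E° − E)/0.0592 = 2(0.51 − 0.570)/0.0592 = -2.027, so Q = 0.00940.
With Q = [Cu²⁺]/[Hg²⁺] and the known concentrations, [Hg²⁺] in the denominator gives [Hg²⁺] = 0.077 M.

0.077 M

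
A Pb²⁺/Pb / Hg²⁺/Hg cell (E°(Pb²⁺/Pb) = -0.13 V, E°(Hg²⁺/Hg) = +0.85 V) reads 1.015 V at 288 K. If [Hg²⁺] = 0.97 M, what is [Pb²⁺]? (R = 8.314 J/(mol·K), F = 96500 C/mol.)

0.058 M

From the Nernst equation, ln Q = nF(E° − E)/RT = 2×96500×(0.98 − 1.015)/(8.314×288) = -2.821, so Q = 0.0595.
With Q = [Pb²⁺]/[Hg²⁺] and the known concentrations, [Pb²⁺] in the numerator gives [Pb²⁺] = 0.058 M.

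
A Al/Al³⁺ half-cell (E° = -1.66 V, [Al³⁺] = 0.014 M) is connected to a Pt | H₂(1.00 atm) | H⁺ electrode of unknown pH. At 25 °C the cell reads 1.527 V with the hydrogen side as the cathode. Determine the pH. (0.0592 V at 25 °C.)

pH = 2.86

E°_cell = 1.66 V and n = 6.
log Q = n(E° − E)/0.0592 = 6×(1.66 − 1.527)/0.0592 = 13.480.
With Q = [Al³⁺]^2·P(H₂)^3 / [H⁺]^6, solving for [H⁺] gives log[H⁺] = -2.865, so pH = 2.86.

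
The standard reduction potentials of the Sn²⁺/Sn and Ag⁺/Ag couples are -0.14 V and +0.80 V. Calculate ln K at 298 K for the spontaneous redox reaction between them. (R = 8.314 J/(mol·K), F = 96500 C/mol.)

ln K = 73.2

E°_cell = +0.80 − (-0.14) = 0.94 V, with n = 2 electrons transferred.
At equilibrium E = 0, so the Nernst equation gives ln K = nFE°/RT = (2)(96500)(0.94)/((8.314)(298)) = 73.22.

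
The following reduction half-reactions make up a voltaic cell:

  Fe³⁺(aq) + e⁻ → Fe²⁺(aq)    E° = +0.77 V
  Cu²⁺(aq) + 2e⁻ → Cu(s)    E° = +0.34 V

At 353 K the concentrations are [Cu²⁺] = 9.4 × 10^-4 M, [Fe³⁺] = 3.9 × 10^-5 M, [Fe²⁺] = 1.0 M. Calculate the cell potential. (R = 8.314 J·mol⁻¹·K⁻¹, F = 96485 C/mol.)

The Fe³⁺/Fe²⁺ couple has the higher reduction potential and acts as the cathode, so E°_cell = +0.77 − (+0.34) = 0.43 V.
Balancing electrons gives n = 2; the reaction quotient is Q = [Cu²⁺]·[Fe²⁺]^2/[Fe³⁺]^2 = 6.18 × 10^5.
E = E° − (RT/nF) ln Q = 0.43 − (8.314×353)/(2×96485) × (13.334) = 0.430 − 0.203 = 0.227 V.

0.227 V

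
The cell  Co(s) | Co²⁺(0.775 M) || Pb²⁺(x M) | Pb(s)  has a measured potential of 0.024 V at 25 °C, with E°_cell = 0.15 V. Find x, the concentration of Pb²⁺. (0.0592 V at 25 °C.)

From the Nernst equation, log Q = n(E° − E)/0.0592 = 2(0.15 − 0.024)/0.0592 = 4.257, so Q = 1.81 × 10^4.
With Q = [Co²⁺]/[Pb²⁺] and the known concentrations, [Pb²⁺] in the denominator gives [Pb²⁺] = 4.3 × 10^-5 M.

4.3 × 10^-5 M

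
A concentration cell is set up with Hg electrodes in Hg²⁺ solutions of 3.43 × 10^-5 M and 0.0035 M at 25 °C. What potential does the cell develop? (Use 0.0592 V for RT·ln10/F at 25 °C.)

Both half-cells are Hg²⁺/Hg, so E°_cell = 0. The concentrated side is the cathode; the cell reaction moves Hg²⁺ from high to low concentration with n = 2.
Q = [Hg²⁺]_dilute/[Hg²⁺]_conc = 3.43 × 10^-5/0.0035 = 0.00980.
E = 0 − (0.0592/2) log Q = −(0.0592/2)(-2.009) = 0.0595 V.

0.059 V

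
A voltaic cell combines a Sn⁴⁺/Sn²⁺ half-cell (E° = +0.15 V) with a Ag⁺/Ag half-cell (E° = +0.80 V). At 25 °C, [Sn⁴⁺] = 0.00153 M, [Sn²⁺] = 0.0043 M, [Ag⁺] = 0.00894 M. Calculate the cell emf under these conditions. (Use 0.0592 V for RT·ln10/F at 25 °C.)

0.542 V

The Ag⁺/Ag couple has the higher reduction potential and acts as the cathode, so E°_cell = +0.80 − (+0.15) = 0.65 V.
Balancing electrons gives n = 2; the reaction quotient is Q = [Sn⁴⁺]/([Sn²⁺]·[Ag⁺]^2) = 4450.
At 25 °C, E = E° − (0.0592/n) log Q = 0.65 − (0.0592/2)(3.649) = 0.650 − 0.108 = 0.542 V.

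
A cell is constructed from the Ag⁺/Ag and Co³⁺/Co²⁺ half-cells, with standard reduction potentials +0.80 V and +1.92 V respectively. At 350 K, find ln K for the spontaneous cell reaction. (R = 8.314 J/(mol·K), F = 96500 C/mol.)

ln K = 37.1

E°_cell = +1.92 − (+0.80) = 1.12 V, with n = 1 electron transferred.
At equilibrium E = 0, so the Nernst equation gives ln K = nFE°/RT = (1)(96500)(1.12)/((8.314)(350)) = 37.14.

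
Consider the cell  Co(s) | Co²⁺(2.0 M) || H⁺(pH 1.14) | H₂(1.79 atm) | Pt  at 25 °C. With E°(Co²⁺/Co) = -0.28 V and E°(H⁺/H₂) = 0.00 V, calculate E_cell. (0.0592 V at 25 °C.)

The hydrogen couple is the cathode, so E°_cell = 0.28 V; n = 2.
[H⁺] = 10^(−1.14) = 0.072 M, and Q = [Co²⁺]·P(H₂) / [H⁺]^2 = 682.
E = E° − (0.0592/2) log Q = 0.28 − (0.0592/2)(2.834) = 0.196 V.

0.20 V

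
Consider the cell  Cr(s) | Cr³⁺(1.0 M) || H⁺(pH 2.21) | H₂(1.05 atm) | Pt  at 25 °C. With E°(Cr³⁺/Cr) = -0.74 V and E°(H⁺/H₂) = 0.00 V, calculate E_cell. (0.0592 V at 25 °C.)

0.61 V

The hydrogen couple is the cathode, so E°_cell = 0.74 V; n = 6.
[H⁺] = 10^(−2.21) = 0.0062 M, and Q = [Cr³⁺]^2·P(H₂)^3 / [H⁺]^6 = 2.11 × 10^13.
E = E° − (0.0592/6) log Q = 0.74 − (0.0592/6)(13.324) = 0.609 V.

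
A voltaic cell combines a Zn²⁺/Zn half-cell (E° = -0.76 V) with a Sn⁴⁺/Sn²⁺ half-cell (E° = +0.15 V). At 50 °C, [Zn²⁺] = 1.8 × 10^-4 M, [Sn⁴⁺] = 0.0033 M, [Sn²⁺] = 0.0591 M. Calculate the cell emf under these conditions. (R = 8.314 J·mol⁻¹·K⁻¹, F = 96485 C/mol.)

The Sn⁴⁺/Sn²⁺ couple has the higher reduction potential and acts as the cathode, so E°_cell = +0.15 − (-0.76) = 0.91 V.
Balancing electrons gives n = 2; the reaction quotient is Q = [Zn²⁺]·[Sn²⁺]/[Sn⁴⁺] = 0.00322.
E = E° − (RT/nF) ln Q = 0.91 − (8.314×323)/(2×96485) × (-5.737) = 0.910 + 0.080 = 0.990 V.

0.990 V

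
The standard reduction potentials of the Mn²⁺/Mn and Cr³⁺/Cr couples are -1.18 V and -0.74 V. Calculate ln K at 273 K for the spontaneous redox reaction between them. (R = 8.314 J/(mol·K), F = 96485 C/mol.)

ln K = 112.2

E°_cell = -0.74 − (-1.18) = 0.44 V, with n = 6 electrons transferred.
At equilibrium E = 0, so the Nernst equation gives ln K = nFE°/RT = (6)(96485)(0.44)/((8.314)(273)) = 112.23.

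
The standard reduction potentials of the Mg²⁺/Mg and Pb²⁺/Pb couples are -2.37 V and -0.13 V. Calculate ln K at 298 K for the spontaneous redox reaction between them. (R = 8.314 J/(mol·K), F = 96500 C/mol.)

ln K = 174.5

E°_cell = -0.13 − (-2.37) = 2.24 V, with n = 2 electrons transferred.
At equilibrium E = 0, so the Nernst equation gives ln K = nFE°/RT = (2)(96500)(2.24)/((8.314)(298)) = 174.49.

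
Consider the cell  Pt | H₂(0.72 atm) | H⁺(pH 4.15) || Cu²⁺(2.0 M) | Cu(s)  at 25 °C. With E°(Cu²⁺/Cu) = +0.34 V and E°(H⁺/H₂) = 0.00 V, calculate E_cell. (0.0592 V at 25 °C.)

0.59 V

The Cu²⁺/Cu couple is the cathode, so E°_cell = 0.34 V; n = 2.
[H⁺] = 10^(−4.15) = 7.1 × 10^-5 M, and Q = [H⁺]^2 / ([Cu²⁺]·P(H₂)) = 3.48 × 10^-9.
E = E° − (0.0592/2) log Q = 0.34 − (0.0592/2)(-8.458) = 0.590 V.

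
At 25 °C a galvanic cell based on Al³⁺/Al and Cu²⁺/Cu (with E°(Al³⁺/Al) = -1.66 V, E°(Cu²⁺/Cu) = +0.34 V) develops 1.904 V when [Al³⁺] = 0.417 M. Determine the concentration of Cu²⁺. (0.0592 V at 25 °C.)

From the Nernst equation, log Q = n(E° − E)/0.0592 = 6(2.00 − 1.904)/0.0592 = 9.730, so Q = 5.37 × 10^9.
With Q = [Al³⁺]^2/[Cu²⁺]^3 and the known concentrations, [Cu²⁺]^3 in the denominator gives [Cu²⁺] = 3.2 × 10^-4 M.

3.2 × 10^-4 M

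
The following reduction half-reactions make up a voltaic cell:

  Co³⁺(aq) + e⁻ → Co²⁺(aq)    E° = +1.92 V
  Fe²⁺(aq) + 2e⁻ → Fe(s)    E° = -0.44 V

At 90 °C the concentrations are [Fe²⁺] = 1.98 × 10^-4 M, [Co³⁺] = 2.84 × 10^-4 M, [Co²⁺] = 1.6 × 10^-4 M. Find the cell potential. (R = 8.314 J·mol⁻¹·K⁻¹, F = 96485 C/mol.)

The Co³⁺/Co²⁺ couple has the higher reduction potential and acts as the cathode, so E°_cell = +1.92 − (-0.44) = 2.36 V.
Balancing electrons gives n = 2; the reaction quotient is Q = [Fe²⁺]·[Co²⁺]^2/[Co³⁺]^2 = 6.28 × 10^-5.
E = E° − (RT/nF) ln Q = 2.36 − (8.314×363)/(2×96485) × (-9.675) = 2.360 + 0.151 = 2.511 V.

2.51 V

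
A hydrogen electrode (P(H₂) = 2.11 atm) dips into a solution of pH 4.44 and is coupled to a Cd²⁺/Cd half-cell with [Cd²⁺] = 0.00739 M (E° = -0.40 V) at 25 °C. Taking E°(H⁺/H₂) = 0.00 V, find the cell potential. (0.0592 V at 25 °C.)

0.19 V

The hydrogen couple is the cathode, so E°_cell = 0.40 V; n = 2.
[H⁺] = 10^(−4.44) = 3.6 × 10^-5 M, and Q = [Cd²⁺]·P(H₂) / [H⁺]^2 = 1.18 × 10^7.
E = E° − (0.0592/2) log Q = 0.40 − (0.0592/2)(7.073) = 0.191 V.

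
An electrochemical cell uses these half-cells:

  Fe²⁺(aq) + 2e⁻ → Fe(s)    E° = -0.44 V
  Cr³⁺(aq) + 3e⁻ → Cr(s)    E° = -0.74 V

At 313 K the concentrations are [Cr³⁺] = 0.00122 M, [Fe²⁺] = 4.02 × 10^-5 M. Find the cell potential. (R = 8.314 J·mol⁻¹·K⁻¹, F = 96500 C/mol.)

The Fe²⁺/Fe couple has the higher reduction potential and acts as the cathode, so E°_cell = -0.44 − (-0.74) = 0.30 V.
Balancing electrons gives n = 6; the reaction quotient is Q = [Cr³⁺]^2/[Fe²⁺]^3 = 2.29 × 10^7.
E = E° − (RT/nF) ln Q = 0.30 − (8.314×313)/(6×96500) × (16.947) = 0.300 − 0.076 = 0.224 V.

0.224 V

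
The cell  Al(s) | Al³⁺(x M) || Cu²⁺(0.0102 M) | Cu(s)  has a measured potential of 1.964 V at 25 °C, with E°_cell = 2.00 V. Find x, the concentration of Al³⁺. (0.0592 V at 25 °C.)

0.069 M

From the Nernst equation, log Q = n(E° − E)/0.0592 = 6(2.00 − 1.964)/0.0592 = 3.649, so Q = 4450.
With Q = [Al³⁺]^2/[Cu²⁺]^3 and the known concentrations, [Al³⁺]^2 in the numerator gives [Al³⁺] = 0.069 M.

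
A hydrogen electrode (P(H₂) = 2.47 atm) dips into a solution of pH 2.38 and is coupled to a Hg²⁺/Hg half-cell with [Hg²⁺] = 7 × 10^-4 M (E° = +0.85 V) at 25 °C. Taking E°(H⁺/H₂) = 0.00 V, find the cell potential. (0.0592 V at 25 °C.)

0.91 V

The Hg²⁺/Hg couple is the cathode, so E°_cell = 0.85 V; n = 2.
[H⁺] = 10^(−2.38) = 0.0042 M, and Q = [H⁺]^2 / ([Hg²⁺]·P(H₂)) = 0.0101.
E = E° − (0.0592/2) log Q = 0.85 − (0.0592/2)(-1.998) = 0.909 V.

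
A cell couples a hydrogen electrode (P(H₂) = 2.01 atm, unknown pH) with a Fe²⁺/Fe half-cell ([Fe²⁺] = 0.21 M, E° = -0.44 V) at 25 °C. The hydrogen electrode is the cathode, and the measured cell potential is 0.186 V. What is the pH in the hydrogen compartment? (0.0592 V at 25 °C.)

pH = 4.48

E°_cell = 0.44 V and n = 2.
log Q = n(E° − E)/0.0592 = 2×(0.44 − 0.186)/0.0592 = 8.581.
With Q = [Fe²⁺]·P(H₂) / [H⁺]^2, solving for [H⁺] gives log[H⁺] = -4.478, so pH = 4.48.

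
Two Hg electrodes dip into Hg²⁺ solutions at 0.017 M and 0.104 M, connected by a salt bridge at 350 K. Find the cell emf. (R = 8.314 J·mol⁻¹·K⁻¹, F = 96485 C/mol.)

Both half-cells are Hg²⁺/Hg, so E°_cell = 0. The concentrated side is the cathode; the cell reaction moves Hg²⁺ from high to low concentration with n = 2.
Q = [Hg²⁺]_dilute/[Hg²⁺]_conc = 0.017/0.104 = 0.163.
E = 0 − (RT/nF) ln Q = −((8.314×350)/(2×96485))(-1.811) = 0.0273 V.

0.027 V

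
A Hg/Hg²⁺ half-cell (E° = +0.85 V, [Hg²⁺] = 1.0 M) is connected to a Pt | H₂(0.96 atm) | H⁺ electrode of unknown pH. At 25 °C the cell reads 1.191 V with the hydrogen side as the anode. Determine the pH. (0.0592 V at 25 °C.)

E°_cell = 0.85 V and n = 2.
log Q = n(E° − E)/0.0592 = 2×(0.85 − 1.191)/0.0592 = -11.520.
With Q = [H⁺]^2 / ([Hg²⁺]·P(H₂)), solving for [H⁺] gives log[H⁺] = -5.769, so pH = 5.77.

pH = 5.77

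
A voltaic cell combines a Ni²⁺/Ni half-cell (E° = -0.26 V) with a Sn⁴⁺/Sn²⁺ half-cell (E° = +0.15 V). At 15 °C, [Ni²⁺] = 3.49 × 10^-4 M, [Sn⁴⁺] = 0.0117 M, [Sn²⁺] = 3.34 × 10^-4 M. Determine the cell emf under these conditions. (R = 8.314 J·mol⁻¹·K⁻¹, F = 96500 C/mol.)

0.553 V

The Sn⁴⁺/Sn²⁺ couple has the higher reduction potential and acts as the cathode, so E°_cell = +0.15 − (-0.26) = 0.41 V.
Balancing electrons gives n = 2; the reaction quotient is Q = [Ni²⁺]·[Sn²⁺]/[Sn⁴⁺] = 9.96 × 10^-6.
E = E° − (RT/nF) ln Q = 0.41 − (8.314×288)/(2×96500) × (-11.517) = 0.410 + 0.143 = 0.553 V.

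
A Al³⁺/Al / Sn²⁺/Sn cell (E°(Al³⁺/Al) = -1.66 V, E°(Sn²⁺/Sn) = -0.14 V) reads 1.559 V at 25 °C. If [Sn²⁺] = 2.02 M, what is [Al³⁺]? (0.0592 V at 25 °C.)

From the Nernst equation, log Q = n(E° − E)/0.0592 = 6(1.52 − 1.559)/0.0592 = -3.953, so Q = 1.12 × 10^-4.
With Q = [Al³⁺]^2/[Sn²⁺]^3 and the known concentrations, [Al³⁺]^2 in the numerator gives [Al³⁺] = 0.03 M.

0.03 M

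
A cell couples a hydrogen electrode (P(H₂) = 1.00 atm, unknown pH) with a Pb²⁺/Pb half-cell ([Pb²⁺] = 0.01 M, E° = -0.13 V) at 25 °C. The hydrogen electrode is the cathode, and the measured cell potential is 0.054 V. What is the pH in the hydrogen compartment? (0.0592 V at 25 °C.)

pH = 2.28

E°_cell = 0.13 V and n = 2.
log Q = n(E° − E)/0.0592 = 2×(0.13 − 0.054)/0.0592 = 2.568.
With Q = [Pb²⁺]·P(H₂) / [H⁺]^2, solving for [H⁺] gives log[H⁺] = -2.284, so pH = 2.28.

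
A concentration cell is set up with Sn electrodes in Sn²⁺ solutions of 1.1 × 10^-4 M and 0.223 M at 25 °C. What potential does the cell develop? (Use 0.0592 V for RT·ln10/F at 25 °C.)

Both half-cells are Sn²⁺/Sn, so E°_cell = 0. The concentrated side is the cathode; the cell reaction moves Sn²⁺ from high to low concentration with n = 2.
Q = [Sn²⁺]_dilute/[Sn²⁺]_conc = 1.1 × 10^-4/0.223 = 4.93 × 10^-4.
E = 0 − (0.0592/2) log Q = −(0.0592/2)(-3.307) = 0.0979 V.

0.098 V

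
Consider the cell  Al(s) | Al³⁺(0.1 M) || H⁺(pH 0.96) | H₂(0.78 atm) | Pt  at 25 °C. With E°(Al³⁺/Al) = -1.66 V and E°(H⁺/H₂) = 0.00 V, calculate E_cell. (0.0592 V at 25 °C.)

1.63 V

The hydrogen couple is the cathode, so E°_cell = 1.66 V; n = 6.
[H⁺] = 10^(−0.96) = 0.11 M, and Q = [Al³⁺]^2·P(H₂)^3 / [H⁺]^6 = 2730.
E = E° − (0.0592/6) log Q = 1.66 − (0.0592/6)(3.436) = 1.626 V.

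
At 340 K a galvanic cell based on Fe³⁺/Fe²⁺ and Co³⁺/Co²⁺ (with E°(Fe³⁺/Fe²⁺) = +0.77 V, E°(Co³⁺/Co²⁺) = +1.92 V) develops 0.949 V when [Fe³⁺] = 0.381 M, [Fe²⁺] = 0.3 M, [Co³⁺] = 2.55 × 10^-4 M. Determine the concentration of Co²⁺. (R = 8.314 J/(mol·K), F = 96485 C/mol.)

From the Nernst equation, ln Q = nF(E° − E)/RT = 1×96485×(1.15 − 0.949)/(8.314×340) = 6.861, so Q = 954.
With Q = [Fe³⁺]·[Co²⁺]/([Fe²⁺]·[Co³⁺]) and the known concentrations, [Co²⁺] in the numerator gives [Co²⁺] = 0.19 M.

0.19 M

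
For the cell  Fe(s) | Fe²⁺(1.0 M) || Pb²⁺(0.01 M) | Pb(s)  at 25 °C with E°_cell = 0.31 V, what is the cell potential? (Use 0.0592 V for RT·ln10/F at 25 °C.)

0.251 V

Balancing electrons gives n = 2; the reaction quotient is Q = [Fe²⁺]/[Pb²⁺] = 100.
At 25 °C, E = E° − (0.0592/n) log Q = 0.31 − (0.0592/2)(2.000) = 0.310 − 0.059 = 0.251 V.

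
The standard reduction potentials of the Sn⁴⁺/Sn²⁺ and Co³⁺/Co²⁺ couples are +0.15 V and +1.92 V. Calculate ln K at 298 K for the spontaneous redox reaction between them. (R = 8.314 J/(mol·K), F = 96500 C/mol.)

ln K = 137.9

E°_cell = +1.92 − (+0.15) = 1.77 V, with n = 2 electrons transferred.
At equilibrium E = 0, so the Nernst equation gives ln K = nFE°/RT = (2)(96500)(1.77)/((8.314)(298)) = 137.88.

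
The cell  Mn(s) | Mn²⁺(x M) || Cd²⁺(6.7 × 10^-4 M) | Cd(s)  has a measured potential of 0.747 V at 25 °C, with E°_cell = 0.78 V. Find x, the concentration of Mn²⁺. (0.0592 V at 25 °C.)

0.0087 M

From the Nernst equation, log Q = n(E° − E)/0.0592 = 2(0.78 − 0.747)/0.0592 = 1.115, so Q = 13.0.
With Q = [Mn²⁺]/[Cd²⁺] and the known concentrations, [Mn²⁺] in the numerator gives [Mn²⁺] = 0.0087 M.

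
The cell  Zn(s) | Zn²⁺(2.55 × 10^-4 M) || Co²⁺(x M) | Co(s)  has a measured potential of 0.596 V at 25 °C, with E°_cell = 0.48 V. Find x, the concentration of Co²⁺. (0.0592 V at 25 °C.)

From the Nernst equation, log Q = n(E° − E)/0.0592 = 2(0.48 − 0.596)/0.0592 = -3.919, so Q = 1.21 × 10^-4.
With Q = [Zn²⁺]/[Co²⁺] and the known concentrations, [Co²⁺] in the denominator gives [Co²⁺] = 2.1 M.

2.1 M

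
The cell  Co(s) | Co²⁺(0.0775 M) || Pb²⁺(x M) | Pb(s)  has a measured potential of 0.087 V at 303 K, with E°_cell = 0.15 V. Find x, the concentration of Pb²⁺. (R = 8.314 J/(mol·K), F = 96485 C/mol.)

6.2 × 10^-4 M

From the Nernst equation, ln Q = nF(E° − E)/RT = 2×96485×(0.15 − 0.087)/(8.314×303) = 4.826, so Q = 125.
With Q = [Co²⁺]/[Pb²⁺] and the known concentrations, [Pb²⁺] in the denominator gives [Pb²⁺] = 6.2 × 10^-4 M.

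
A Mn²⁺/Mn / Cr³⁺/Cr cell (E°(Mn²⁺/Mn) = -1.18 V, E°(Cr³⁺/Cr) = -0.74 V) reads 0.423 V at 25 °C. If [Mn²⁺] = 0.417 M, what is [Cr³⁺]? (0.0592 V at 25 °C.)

0.037 M

From the Nernst equation, log Q = n(E° − E)/0.0592 = 6(0.44 − 0.423)/0.0592 = 1.723, so Q = 52.8.
With Q = [Mn²⁺]^3/[Cr³⁺]^2 and the known concentrations, [Cr³⁺]^2 in the denominator gives [Cr³⁺] = 0.037 M.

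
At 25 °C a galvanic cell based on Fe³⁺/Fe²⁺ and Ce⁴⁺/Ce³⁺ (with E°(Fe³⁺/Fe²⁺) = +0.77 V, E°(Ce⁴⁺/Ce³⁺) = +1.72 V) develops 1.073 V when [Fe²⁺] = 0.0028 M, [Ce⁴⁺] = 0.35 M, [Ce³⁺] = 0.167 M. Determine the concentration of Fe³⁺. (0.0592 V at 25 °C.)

From the Nernst equation, log Q = n(E° − E)/0.0592 = 1(0.95 − 1.073)/0.0592 = -2.078, so Q = 0.00836.
With Q = [Fe³⁺]·[Ce³⁺]/([Fe²⁺]·[Ce⁴⁺]) and the known concentrations, [Fe³⁺] in the numerator gives [Fe³⁺] = 4.9 × 10^-5 M.

4.9 × 10^-5 M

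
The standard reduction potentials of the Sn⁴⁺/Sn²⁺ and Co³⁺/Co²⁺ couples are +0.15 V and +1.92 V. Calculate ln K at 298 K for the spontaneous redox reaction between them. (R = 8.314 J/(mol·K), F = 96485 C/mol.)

E°_cell = +1.92 − (+0.15) = 1.77 V, with n = 2 electrons transferred.
At equilibrium E = 0, so the Nernst equation gives ln K = nFE°/RT = (2)(96485)(1.77)/((8.314)(298)) = 137.86.

ln K = 137.9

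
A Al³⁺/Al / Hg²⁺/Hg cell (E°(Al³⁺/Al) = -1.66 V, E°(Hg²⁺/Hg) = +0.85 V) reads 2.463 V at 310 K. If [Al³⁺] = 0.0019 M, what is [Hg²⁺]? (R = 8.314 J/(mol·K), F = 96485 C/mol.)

4.5 × 10^-4 M

From the Nernst equation, ln Q = nF(E° − E)/RT = 6×96485×(2.51 − 2.463)/(8.314×310) = 10.557, so Q = 3.84 × 10^4.
With Q = [Al³⁺]^2/[Hg²⁺]^3 and the known concentrations, [Hg²⁺]^3 in the denominator gives [Hg²⁺] = 4.5 × 10^-4 M.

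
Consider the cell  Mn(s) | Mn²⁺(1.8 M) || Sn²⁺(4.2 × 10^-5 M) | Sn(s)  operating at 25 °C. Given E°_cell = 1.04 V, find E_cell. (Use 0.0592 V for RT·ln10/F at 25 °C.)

0.903 V

Balancing electrons gives n = 2; the reaction quotient is Q = [Mn²⁺]/[Sn²⁺] = 4.29 × 10^4.
At 25 °C, E = E° − (0.0592/n) log Q = 1.04 − (0.0592/2)(4.632) = 1.040 − 0.137 = 0.903 V.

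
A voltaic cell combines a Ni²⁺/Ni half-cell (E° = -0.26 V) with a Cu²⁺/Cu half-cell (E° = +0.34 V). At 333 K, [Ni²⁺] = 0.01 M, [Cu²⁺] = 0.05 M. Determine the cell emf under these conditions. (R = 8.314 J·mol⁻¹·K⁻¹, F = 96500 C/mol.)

The Cu²⁺/Cu couple has the higher reduction potential and acts as the cathode, so E°_cell = +0.34 − (-0.26) = 0.60 V.
Balancing electrons gives n = 2; the reaction quotient is Q = [Ni²⁺]/[Cu²⁺] = 0.200.
E = E° − (RT/nF) ln Q = 0.60 − (8.314×333)/(2×96500) × (-1.609) = 0.600 + 0.023 = 0.623 V.

0.623 V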